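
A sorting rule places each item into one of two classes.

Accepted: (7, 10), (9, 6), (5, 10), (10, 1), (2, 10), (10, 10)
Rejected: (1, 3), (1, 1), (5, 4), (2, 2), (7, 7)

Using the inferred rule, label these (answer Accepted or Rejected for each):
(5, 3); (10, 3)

Rejected, Accepted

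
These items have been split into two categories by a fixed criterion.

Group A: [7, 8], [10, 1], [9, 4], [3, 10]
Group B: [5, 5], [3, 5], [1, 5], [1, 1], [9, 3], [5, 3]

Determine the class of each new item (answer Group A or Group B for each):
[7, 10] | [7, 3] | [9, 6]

The pattern is that an item is 'Group A' exactly when: sum is odd.
[7, 10]: 7+10 = 17, satisfies this → Group A.
[7, 3]: 7+3 = 10, does not satisfy this → Group B.
[9, 6]: 9+6 = 15, satisfies this → Group A.

Group A, Group B, Group A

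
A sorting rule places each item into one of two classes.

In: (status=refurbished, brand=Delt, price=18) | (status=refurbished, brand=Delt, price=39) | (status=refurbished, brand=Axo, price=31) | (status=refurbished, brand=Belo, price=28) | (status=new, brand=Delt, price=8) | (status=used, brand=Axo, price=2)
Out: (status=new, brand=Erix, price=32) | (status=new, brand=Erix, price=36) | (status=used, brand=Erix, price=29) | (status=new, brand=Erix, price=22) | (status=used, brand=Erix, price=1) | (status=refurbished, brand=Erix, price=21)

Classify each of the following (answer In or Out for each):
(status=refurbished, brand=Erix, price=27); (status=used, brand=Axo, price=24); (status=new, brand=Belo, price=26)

The pattern is that an item is 'In' exactly when: brand is not Erix.

Out, In, In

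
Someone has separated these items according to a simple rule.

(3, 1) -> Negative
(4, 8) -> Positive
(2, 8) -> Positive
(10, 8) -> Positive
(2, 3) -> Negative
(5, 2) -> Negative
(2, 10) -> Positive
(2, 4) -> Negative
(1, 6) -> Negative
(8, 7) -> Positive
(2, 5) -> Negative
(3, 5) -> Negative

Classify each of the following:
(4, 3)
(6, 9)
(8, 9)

Negative, Positive, Positive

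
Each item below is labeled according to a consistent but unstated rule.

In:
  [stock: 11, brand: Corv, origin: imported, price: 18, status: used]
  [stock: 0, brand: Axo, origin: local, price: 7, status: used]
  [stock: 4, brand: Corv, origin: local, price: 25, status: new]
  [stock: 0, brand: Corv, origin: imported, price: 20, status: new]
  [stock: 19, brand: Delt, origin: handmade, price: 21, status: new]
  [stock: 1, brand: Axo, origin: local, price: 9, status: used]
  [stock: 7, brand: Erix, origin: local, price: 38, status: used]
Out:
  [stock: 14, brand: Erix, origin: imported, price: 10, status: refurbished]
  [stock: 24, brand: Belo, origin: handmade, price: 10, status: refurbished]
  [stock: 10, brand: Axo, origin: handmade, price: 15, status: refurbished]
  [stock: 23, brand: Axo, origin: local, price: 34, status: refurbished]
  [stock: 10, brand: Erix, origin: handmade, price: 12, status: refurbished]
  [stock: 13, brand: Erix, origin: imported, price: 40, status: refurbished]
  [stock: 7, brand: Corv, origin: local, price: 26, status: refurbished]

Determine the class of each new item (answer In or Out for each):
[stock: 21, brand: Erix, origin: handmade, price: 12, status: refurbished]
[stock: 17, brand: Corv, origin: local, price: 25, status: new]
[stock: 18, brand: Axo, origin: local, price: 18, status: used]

Every 'In' example satisfies: status is not refurbished. None of the 'Out' examples do.
[stock: 21, brand: Erix, origin: handmade, price: 12, status: refurbished]: status is refurbished, fails this test → Out. [stock: 17, brand: Corv, origin: local, price: 25, status: new]: status is new, meets the rule → In. [stock: 18, brand: Axo, origin: local, price: 18, status: used]: status is used, meets the rule → In.

Out, In, In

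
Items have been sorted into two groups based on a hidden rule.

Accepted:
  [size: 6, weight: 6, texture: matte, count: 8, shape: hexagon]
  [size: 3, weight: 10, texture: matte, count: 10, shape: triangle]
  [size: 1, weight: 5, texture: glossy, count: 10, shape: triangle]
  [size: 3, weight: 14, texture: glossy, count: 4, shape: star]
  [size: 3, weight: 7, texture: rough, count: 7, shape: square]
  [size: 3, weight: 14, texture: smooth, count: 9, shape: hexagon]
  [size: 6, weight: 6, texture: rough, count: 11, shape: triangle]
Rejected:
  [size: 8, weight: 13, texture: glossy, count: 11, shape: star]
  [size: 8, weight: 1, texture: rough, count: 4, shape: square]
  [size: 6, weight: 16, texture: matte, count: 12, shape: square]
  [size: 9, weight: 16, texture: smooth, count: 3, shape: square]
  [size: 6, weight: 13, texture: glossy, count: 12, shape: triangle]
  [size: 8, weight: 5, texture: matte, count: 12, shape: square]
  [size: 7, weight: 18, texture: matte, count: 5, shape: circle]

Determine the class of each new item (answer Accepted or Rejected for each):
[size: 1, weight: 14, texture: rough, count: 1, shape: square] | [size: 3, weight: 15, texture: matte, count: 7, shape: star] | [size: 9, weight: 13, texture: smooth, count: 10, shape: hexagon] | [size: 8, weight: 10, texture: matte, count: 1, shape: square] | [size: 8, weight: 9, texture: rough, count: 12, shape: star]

Accepted, Accepted, Rejected, Rejected, Rejected

The common property of the 'Accepted' items is: size ≤ 6 AND count ≤ 11. No 'Rejected' item has it.
[size: 1, weight: 14, texture: rough, count: 1, shape: square]: Accepted (size = 1, count = 1). [size: 3, weight: 15, texture: matte, count: 7, shape: star]: Accepted (size = 3, count = 7). [size: 9, weight: 13, texture: smooth, count: 10, shape: hexagon]: Rejected (size = 9, count = 10). [size: 8, weight: 10, texture: matte, count: 1, shape: square]: Rejected (size = 8, count = 1). [size: 8, weight: 9, texture: rough, count: 12, shape: star]: Rejected (size = 8, count = 12).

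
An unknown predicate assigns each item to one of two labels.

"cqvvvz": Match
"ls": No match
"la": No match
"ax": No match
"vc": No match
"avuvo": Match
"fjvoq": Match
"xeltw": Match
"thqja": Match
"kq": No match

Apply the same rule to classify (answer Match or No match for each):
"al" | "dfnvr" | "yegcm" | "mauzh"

The pattern is that an item is 'Match' exactly when: length ≥ 5.

No match, Match, Match, Match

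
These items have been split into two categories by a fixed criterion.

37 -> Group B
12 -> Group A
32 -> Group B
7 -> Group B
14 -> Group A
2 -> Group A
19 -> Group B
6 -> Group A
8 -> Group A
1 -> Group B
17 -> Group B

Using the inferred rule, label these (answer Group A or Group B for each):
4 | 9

Group A, Group B

The pattern is that an item is 'Group A' exactly when: even AND at most 14.
4 → 4 is even, 4 ≤ 14 → Group A. 9 → 9 is odd, 9 ≤ 14 → Group B.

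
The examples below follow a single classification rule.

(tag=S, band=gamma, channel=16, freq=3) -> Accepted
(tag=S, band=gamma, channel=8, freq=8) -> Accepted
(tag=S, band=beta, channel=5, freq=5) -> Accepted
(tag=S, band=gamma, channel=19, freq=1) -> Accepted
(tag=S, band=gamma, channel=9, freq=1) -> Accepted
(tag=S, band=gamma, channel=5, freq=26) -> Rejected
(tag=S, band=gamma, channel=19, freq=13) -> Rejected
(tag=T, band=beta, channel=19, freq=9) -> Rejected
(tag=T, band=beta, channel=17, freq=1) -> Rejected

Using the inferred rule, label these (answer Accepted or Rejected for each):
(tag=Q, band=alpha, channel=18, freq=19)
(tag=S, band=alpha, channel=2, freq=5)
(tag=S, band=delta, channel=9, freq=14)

Rejected, Accepted, Rejected

The distinguishing property — tag is S AND freq ≤ 8 — holds for all the 'Accepted' cases and none of the 'Rejected' cases.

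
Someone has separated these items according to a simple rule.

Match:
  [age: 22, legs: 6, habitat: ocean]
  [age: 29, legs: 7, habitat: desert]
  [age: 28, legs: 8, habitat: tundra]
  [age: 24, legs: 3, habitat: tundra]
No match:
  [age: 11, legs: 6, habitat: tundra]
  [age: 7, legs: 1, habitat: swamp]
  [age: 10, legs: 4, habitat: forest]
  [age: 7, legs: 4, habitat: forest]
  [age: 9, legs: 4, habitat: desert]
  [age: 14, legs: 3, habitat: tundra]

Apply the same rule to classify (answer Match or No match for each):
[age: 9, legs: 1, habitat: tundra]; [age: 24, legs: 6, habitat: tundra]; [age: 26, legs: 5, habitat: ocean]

The distinguishing property — age ≥ 22 — holds for all the 'Match' cases and none of the 'No match' cases.
[age: 9, legs: 1, habitat: tundra] → age = 9 → No match. [age: 24, legs: 6, habitat: tundra] → age = 24 → Match. [age: 26, legs: 5, habitat: ocean] → age = 26 → Match.

No match, Match, Match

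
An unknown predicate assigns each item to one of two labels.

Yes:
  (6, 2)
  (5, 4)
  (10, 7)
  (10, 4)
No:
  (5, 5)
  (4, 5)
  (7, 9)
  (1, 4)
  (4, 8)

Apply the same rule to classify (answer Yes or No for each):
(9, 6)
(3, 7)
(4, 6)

Yes, No, No

'Yes' ⟺ first > second.
(9, 6): 9 > 6 — has this property, so Yes.
(3, 7): 3 < 7 — lacks this property, so No.
(4, 6): 4 < 6 — lacks this property, so No.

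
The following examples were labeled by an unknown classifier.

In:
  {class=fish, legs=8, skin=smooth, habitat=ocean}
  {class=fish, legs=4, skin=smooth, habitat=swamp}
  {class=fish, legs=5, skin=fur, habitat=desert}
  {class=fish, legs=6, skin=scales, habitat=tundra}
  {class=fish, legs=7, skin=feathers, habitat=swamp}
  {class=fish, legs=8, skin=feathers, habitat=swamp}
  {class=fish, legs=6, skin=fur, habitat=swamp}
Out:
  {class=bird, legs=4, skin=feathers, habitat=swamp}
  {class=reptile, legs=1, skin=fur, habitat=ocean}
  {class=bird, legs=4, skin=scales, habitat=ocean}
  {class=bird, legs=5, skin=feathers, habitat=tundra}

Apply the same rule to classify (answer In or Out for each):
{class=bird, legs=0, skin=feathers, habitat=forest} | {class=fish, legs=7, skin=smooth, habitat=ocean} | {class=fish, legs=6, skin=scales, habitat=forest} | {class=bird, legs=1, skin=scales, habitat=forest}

Every 'In' example satisfies: class is fish. None of the 'Out' examples do.

Out, In, In, Out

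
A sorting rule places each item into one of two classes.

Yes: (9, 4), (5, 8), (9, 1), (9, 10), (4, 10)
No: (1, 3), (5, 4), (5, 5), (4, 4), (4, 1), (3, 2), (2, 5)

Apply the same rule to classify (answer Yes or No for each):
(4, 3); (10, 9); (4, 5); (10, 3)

No, Yes, No, Yes

The pattern is that an item is 'Yes' exactly when: max ≥ 8.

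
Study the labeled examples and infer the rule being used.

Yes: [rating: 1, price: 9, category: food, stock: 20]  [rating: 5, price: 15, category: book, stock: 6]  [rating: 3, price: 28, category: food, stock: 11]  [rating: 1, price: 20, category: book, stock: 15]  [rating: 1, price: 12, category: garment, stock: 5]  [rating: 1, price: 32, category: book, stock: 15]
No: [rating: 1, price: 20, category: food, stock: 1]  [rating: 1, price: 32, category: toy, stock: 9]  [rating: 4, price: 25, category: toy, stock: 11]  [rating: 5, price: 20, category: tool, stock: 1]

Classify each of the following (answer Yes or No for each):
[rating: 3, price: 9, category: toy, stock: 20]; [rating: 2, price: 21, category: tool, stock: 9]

No, Yes

Rule: category is not toy AND stock ≥ 5. This holds for each 'Yes' example and fails for each 'No' one.
[rating: 3, price: 9, category: toy, stock: 20] → category is toy, stock = 20 → No. [rating: 2, price: 21, category: tool, stock: 9] → category is tool, stock = 9 → Yes.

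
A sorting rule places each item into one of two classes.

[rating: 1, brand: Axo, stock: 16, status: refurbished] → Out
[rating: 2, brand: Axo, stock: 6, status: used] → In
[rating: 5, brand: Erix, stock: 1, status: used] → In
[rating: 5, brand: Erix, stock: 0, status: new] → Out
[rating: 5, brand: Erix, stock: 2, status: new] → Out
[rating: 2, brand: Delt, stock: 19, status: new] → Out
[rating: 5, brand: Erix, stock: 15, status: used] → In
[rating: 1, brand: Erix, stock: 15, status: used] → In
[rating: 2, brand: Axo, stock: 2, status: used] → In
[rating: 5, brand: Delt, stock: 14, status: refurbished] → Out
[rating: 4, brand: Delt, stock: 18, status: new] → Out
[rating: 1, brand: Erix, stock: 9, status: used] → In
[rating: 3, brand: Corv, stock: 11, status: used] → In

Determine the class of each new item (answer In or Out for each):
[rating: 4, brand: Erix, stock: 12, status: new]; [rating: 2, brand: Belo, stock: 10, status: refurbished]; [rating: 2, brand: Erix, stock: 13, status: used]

The pattern is that an item is 'In' exactly when: status is used.
[rating: 4, brand: Erix, stock: 12, status: new] — status is new, hence Out. [rating: 2, brand: Belo, stock: 10, status: refurbished] — status is refurbished, hence Out. [rating: 2, brand: Erix, stock: 13, status: used] — status is used, hence In.

Out, Out, In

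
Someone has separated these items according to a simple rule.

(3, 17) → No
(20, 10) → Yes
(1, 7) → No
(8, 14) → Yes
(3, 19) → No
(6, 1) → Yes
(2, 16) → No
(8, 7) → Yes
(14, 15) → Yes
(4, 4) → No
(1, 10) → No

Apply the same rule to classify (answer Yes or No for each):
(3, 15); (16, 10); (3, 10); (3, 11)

No, Yes, No, No

The common property of the 'Yes' items is: first ≥ 6. No 'No' item has it.
(3, 15) → first 3 → No.
(16, 10) → first 16 → Yes.
(3, 10) → first 3 → No.
(3, 11) → first 3 → No.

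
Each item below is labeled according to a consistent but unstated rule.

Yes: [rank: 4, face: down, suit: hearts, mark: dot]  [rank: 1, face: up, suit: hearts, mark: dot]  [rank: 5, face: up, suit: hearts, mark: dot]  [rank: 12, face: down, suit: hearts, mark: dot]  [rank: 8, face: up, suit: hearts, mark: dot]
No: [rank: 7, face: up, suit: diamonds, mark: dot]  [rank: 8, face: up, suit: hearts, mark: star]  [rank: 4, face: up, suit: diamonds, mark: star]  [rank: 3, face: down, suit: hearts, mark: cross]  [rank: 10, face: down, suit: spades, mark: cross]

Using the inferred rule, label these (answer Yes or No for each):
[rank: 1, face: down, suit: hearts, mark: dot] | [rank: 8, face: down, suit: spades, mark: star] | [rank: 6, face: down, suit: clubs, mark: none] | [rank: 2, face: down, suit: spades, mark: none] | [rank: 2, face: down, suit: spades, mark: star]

Yes, No, No, No, No

The simplest hypothesis consistent with all the labels is: suit is hearts AND mark is dot.
[rank: 1, face: down, suit: hearts, mark: dot]: suit is hearts, mark is dot, passes → Yes.
[rank: 8, face: down, suit: spades, mark: star]: suit is spades, mark is star, does not pass → No.
[rank: 6, face: down, suit: clubs, mark: none]: suit is clubs, mark is none, does not pass → No.
[rank: 2, face: down, suit: spades, mark: none]: suit is spades, mark is none, does not pass → No.
[rank: 2, face: down, suit: spades, mark: star]: suit is spades, mark is star, does not pass → No.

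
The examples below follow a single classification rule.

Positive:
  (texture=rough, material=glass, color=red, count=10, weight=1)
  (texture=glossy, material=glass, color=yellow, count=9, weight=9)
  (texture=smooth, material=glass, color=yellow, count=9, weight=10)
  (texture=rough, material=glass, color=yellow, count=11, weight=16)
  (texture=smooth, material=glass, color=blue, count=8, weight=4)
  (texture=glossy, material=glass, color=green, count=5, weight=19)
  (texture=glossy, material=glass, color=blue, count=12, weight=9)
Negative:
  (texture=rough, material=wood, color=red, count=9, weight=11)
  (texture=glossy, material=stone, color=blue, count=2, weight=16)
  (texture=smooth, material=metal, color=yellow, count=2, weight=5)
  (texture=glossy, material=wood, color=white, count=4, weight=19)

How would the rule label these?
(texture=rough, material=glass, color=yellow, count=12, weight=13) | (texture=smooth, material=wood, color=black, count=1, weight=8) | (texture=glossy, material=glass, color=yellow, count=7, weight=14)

Positive, Negative, Positive

A rule that fits every label: material is glass — true of each 'Positive' example, false of each 'Negative' one.
(texture=rough, material=glass, color=yellow, count=12, weight=13) → material is glass → Positive. (texture=smooth, material=wood, color=black, count=1, weight=8) → material is wood → Negative. (texture=glossy, material=glass, color=yellow, count=7, weight=14) → material is glass → Positive.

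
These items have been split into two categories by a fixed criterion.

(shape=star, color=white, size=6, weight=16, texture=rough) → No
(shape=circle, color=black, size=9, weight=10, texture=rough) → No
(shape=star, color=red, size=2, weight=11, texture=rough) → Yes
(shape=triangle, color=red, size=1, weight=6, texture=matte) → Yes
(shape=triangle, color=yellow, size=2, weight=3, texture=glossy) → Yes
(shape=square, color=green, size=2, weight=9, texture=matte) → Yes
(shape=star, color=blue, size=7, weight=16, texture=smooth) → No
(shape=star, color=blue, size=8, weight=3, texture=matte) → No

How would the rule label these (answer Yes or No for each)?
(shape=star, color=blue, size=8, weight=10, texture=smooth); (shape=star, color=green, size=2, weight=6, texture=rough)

No, Yes

The classifier is using: size ≤ 2.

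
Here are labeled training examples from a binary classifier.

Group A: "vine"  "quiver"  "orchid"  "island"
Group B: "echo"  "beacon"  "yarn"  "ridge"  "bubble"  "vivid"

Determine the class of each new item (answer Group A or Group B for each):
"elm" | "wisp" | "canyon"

All 'Group A' examples share one property — even length AND contains 'i' — and every 'Group B' example lacks it.
"elm": length 3, no 'i', does not satisfy this → Group B. "wisp": length 4, has 'i', passes → Group A. "canyon": length 6, no 'i', does not satisfy this → Group B.

Group B, Group A, Group B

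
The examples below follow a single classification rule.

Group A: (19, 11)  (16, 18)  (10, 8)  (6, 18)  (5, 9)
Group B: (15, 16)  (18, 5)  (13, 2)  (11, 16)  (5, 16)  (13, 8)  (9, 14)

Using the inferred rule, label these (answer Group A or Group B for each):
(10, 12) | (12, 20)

Group A, Group A

A rule that fits every label: sum is even — true of each 'Group A' example, false of each 'Group B' one.
(10, 12): 10+12 = 22 — passes, so Group A.
(12, 20): 12+20 = 32 — passes, so Group A.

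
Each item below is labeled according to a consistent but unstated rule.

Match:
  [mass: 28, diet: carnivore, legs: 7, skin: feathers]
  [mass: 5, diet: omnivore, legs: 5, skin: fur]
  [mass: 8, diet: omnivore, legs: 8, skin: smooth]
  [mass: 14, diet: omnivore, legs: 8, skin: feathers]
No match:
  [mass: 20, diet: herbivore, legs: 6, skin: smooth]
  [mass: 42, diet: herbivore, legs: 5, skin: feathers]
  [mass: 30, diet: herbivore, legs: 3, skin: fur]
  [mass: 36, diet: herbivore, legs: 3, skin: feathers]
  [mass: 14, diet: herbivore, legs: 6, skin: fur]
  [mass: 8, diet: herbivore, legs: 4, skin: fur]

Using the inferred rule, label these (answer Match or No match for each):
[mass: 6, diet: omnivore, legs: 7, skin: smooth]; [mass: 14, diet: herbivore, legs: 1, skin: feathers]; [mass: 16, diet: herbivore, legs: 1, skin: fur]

Looking at the examples, the only property every 'Match' case has and every 'No match' case lacks is: diet is not herbivore.
[mass: 6, diet: omnivore, legs: 7, skin: smooth]: diet is omnivore, passes → Match. [mass: 14, diet: herbivore, legs: 1, skin: feathers]: diet is herbivore, doesn't qualify → No match. [mass: 16, diet: herbivore, legs: 1, skin: fur]: diet is herbivore, doesn't qualify → No match.

Match, No match, No match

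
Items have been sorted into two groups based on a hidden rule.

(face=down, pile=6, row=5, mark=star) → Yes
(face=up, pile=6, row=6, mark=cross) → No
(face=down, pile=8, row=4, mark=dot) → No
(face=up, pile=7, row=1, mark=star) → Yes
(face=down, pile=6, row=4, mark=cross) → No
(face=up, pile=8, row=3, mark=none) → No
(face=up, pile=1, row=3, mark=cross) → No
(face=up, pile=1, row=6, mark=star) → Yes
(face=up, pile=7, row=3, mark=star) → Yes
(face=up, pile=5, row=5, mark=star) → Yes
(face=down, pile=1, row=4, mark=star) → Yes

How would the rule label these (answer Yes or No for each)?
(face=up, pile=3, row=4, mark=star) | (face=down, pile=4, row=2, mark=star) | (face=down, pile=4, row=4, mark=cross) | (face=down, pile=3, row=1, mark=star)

'Yes' ⟺ mark is star.

Yes, Yes, No, Yes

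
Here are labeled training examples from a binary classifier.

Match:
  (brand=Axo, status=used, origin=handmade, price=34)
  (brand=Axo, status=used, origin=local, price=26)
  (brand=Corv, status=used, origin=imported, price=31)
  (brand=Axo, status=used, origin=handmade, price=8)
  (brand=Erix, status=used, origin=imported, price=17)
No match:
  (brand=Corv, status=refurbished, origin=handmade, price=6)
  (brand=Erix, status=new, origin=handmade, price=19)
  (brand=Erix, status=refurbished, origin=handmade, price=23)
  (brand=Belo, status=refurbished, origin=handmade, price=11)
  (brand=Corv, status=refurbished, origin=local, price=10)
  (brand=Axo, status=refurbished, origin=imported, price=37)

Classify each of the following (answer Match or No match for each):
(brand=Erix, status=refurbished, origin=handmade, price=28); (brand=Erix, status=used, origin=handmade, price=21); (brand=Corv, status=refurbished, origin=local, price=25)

No match, Match, No match

Checking candidate rules against both groups, what survives is: status is used.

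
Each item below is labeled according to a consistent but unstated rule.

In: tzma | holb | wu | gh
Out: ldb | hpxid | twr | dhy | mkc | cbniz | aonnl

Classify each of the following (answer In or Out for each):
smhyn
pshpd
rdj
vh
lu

Out, Out, Out, In, In

All 'In' examples share one property — even length — and every 'Out' example lacks it.
smhyn → length 5 → Out.
pshpd → length 5 → Out.
rdj → length 3 → Out.
vh → length 2 → In.
lu → length 2 → In.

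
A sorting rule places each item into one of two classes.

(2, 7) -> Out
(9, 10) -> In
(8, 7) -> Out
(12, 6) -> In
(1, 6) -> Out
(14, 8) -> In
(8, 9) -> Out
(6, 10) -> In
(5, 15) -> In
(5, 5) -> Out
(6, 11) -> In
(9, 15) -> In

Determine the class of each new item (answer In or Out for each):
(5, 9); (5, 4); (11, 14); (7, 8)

Out, Out, In, Out

One predicate separates the groups cleanly: max ≥ 10.
(5, 9): max 9 — doesn't match, so Out.
(5, 4): max 5 — doesn't match, so Out.
(11, 14): max 14 — matches, so In.
(7, 8): max 8 — doesn't match, so Out.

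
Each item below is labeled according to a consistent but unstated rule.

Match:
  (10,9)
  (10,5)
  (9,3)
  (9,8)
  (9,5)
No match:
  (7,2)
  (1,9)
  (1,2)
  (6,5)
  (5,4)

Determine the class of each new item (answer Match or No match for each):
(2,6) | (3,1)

The rule appears to be: sum ≥ 12.

No match, No match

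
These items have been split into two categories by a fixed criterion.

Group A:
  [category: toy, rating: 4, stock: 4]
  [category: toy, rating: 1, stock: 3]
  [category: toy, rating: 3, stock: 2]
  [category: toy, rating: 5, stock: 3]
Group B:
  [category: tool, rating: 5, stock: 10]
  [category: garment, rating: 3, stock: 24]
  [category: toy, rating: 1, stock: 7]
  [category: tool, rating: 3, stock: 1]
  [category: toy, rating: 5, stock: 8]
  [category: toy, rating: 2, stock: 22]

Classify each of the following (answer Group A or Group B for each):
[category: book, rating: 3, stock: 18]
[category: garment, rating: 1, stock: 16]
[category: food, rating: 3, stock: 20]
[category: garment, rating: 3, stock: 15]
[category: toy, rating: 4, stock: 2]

The classifier is using: category is toy AND stock ≤ 4.
Group B: [category: book, rating: 3, stock: 18], since category is book, stock = 18.
Group B: [category: garment, rating: 1, stock: 16], since category is garment, stock = 16.
Group B: [category: food, rating: 3, stock: 20], since category is food, stock = 20.
Group B: [category: garment, rating: 3, stock: 15], since category is garment, stock = 15.
Group A: [category: toy, rating: 4, stock: 2], since category is toy, stock = 2.

Group B, Group B, Group B, Group B, Group A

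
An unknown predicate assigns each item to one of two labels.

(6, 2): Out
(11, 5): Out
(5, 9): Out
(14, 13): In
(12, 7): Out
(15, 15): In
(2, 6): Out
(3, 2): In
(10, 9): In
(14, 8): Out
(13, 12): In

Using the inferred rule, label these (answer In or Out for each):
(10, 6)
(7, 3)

Every 'In' example satisfies: |first − second| ≤ 1. None of the 'Out' examples do.
(10, 6) — |10−6| = 4, hence Out. (7, 3) — |7−3| = 4, hence Out.

Out, Out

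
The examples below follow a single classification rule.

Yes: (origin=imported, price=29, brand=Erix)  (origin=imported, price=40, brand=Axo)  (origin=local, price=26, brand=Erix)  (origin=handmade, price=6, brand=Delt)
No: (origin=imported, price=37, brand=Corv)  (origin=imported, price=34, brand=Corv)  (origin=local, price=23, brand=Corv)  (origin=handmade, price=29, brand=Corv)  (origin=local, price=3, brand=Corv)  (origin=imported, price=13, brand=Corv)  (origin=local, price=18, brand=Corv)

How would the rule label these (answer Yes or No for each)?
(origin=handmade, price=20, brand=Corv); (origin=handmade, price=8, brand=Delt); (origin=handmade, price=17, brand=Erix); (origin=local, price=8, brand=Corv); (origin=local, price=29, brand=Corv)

No, Yes, Yes, No, No

Every 'Yes' example satisfies: brand is not Corv. None of the 'No' examples do.
(origin=handmade, price=20, brand=Corv) — brand is Corv, hence No.
(origin=handmade, price=8, brand=Delt) — brand is Delt, hence Yes.
(origin=handmade, price=17, brand=Erix) — brand is Erix, hence Yes.
(origin=local, price=8, brand=Corv) — brand is Corv, hence No.
(origin=local, price=29, brand=Corv) — brand is Corv, hence No.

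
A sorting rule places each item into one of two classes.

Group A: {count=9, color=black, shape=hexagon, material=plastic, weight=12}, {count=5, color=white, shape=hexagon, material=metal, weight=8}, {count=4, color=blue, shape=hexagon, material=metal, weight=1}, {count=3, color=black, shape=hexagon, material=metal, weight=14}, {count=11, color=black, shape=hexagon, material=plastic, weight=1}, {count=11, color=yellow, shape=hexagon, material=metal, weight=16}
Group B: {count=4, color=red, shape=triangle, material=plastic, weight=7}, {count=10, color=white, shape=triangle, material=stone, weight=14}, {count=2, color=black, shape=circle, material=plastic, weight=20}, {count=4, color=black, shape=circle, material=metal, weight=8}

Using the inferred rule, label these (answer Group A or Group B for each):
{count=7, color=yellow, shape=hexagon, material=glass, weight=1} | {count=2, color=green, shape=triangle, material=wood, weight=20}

Group A, Group B

Checking candidate rules against both groups, what survives is: shape is hexagon.
{count=7, color=yellow, shape=hexagon, material=glass, weight=1}: shape is hexagon — fits, so Group A. {count=2, color=green, shape=triangle, material=wood, weight=20}: shape is triangle — does not satisfy this, so Group B.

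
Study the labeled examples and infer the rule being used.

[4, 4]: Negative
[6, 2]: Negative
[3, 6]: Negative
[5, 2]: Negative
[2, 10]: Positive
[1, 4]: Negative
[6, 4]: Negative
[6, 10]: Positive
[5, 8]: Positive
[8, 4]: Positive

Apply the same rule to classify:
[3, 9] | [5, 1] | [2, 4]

Positive, Negative, Negative

Rule: sum ≥ 12. This holds for each 'Positive' example and fails for each 'Negative' one.
[3, 9]: 3+9 = 12 — has this property, so Positive. [5, 1]: 5+1 = 6 — does not pass, so Negative. [2, 4]: 2+4 = 6 — does not pass, so Negative.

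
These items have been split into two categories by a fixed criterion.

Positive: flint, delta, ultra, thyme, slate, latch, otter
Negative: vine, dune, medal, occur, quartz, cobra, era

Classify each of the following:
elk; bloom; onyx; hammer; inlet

The common property of the 'Positive' items is: odd length AND contains 't'. No 'Negative' item has it.

Negative, Negative, Negative, Negative, Positive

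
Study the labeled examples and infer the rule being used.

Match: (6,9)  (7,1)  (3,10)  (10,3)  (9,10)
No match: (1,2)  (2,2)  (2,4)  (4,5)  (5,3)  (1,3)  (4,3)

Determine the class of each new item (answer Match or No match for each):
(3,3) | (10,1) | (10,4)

'Match' ⟺ max ≥ 6.
(3,3): max 3, doesn't qualify → No match.
(10,1): max 10, fits → Match.
(10,4): max 10, fits → Match.

No match, Match, Match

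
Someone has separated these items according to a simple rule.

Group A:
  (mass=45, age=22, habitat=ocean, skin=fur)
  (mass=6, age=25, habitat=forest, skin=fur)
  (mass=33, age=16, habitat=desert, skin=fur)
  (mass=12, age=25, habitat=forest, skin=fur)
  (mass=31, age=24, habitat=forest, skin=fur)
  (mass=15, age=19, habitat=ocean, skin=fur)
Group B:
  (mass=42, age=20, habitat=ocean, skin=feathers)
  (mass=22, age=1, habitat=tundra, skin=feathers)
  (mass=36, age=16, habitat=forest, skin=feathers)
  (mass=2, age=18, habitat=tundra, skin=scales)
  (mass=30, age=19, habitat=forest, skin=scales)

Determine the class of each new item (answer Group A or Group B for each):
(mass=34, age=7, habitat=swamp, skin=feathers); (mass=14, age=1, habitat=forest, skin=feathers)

Group B, Group B

The distinguishing property — skin is fur — holds for all the 'Group A' cases and none of the 'Group B' cases.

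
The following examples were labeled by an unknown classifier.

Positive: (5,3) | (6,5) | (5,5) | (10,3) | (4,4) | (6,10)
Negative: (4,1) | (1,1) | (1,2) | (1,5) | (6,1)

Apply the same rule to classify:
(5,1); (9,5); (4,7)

All 'Positive' examples share one property — sum ≥ 8 — and every 'Negative' example lacks it.

Negative, Positive, Positive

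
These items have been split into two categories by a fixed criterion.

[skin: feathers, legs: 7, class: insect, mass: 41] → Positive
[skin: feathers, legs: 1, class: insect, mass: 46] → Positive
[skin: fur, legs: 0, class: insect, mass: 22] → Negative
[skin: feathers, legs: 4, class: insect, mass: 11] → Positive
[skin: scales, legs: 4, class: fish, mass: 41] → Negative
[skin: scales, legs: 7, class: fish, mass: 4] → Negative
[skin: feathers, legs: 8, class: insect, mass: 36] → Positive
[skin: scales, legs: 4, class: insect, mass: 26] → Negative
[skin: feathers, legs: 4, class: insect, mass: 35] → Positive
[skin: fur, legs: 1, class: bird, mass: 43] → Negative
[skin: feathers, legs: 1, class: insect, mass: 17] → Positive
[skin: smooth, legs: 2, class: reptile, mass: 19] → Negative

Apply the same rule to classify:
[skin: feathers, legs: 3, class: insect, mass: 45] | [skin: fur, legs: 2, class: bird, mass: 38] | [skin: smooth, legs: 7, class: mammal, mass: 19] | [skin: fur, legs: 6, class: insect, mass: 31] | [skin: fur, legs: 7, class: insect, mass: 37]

Positive, Negative, Negative, Negative, Negative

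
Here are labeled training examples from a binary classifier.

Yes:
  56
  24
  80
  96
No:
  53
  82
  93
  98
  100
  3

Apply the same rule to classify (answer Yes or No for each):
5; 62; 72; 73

Rule: multiple of 8. This holds for each 'Yes' example and fails for each 'No' one.
5 — 5 = 8·0 + 5, hence No. 62 — 62 = 8·7 + 6, hence No. 72 — 72 = 8·9, hence Yes. 73 — 73 = 8·9 + 1, hence No.

No, No, Yes, No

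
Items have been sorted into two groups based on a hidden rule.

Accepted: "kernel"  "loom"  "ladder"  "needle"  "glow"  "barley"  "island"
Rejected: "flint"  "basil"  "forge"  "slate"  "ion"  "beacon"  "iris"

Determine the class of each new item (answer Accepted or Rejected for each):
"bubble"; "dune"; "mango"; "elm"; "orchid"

Rule: even length AND contains 'l'. This holds for each 'Accepted' example and fails for each 'Rejected' one.
"bubble": Accepted (length 6, has 'l'). "dune": Rejected (length 4, no 'l'). "mango": Rejected (length 5, no 'l'). "elm": Rejected (length 3, has 'l'). "orchid": Rejected (length 6, no 'l').

Accepted, Rejected, Rejected, Rejected, Rejected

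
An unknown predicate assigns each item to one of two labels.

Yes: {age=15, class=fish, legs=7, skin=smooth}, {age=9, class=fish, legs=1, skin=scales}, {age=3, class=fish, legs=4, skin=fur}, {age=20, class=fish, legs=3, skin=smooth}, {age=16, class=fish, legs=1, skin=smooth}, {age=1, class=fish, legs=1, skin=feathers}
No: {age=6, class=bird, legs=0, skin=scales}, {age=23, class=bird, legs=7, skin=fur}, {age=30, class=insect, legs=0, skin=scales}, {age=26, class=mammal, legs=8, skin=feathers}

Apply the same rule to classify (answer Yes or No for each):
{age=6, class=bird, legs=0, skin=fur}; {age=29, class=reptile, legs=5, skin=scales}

The common property of the 'Yes' items is: class is fish. No 'No' item has it.

No, No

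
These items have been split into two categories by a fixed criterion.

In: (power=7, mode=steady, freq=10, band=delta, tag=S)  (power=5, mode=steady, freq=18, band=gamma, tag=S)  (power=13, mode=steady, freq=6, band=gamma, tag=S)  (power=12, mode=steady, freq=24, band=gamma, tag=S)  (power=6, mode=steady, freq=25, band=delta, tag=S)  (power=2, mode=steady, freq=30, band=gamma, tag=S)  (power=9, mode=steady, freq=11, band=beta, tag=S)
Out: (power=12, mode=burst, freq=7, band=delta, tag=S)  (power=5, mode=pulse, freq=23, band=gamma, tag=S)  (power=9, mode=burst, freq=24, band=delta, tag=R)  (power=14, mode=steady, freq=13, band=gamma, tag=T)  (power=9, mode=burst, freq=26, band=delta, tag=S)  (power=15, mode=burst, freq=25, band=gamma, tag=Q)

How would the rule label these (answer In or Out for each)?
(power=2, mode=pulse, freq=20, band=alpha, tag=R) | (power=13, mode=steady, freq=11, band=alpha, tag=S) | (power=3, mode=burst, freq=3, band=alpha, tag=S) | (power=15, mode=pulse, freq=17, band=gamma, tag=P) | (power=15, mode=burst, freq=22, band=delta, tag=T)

One predicate separates the groups cleanly: tag is S AND mode is steady.

Out, In, Out, Out, Out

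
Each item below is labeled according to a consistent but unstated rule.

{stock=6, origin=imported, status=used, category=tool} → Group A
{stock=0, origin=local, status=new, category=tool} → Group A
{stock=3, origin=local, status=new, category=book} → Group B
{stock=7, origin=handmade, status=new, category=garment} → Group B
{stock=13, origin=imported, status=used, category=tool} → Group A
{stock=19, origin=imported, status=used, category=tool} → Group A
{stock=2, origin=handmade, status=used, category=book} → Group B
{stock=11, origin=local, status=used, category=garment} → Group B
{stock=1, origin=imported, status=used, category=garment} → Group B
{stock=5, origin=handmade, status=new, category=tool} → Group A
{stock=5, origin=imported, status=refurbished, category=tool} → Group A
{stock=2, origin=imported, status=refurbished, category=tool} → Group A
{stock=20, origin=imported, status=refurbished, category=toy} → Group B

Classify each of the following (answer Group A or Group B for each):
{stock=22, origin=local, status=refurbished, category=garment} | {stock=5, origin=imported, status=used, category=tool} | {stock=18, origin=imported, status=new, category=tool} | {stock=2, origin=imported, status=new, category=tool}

Looking at the examples, the only property every 'Group A' case has and every 'Group B' case lacks is: category is tool.
Group B: {stock=22, origin=local, status=refurbished, category=garment}, since category is garment.
Group A: {stock=5, origin=imported, status=used, category=tool}, since category is tool.
Group A: {stock=18, origin=imported, status=new, category=tool}, since category is tool.
Group A: {stock=2, origin=imported, status=new, category=tool}, since category is tool.

Group B, Group A, Group A, Group A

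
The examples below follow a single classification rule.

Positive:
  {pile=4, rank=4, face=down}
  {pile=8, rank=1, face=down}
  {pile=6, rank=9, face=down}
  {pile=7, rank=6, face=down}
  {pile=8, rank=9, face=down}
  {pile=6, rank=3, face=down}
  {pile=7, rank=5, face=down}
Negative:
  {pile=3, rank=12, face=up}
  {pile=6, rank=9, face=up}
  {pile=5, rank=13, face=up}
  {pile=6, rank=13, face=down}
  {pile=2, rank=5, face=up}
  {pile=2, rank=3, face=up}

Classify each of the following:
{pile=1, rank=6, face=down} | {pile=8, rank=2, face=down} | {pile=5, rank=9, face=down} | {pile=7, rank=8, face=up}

The common property of the 'Positive' items is: face is down AND rank ≤ 9. No 'Negative' item has it.
{pile=1, rank=6, face=down}: face is down, rank = 6 — has this property, so Positive.
{pile=8, rank=2, face=down}: face is down, rank = 2 — has this property, so Positive.
{pile=5, rank=9, face=down}: face is down, rank = 9 — has this property, so Positive.
{pile=7, rank=8, face=up}: face is up, rank = 8 — fails the rule, so Negative.

Positive, Positive, Positive, Negative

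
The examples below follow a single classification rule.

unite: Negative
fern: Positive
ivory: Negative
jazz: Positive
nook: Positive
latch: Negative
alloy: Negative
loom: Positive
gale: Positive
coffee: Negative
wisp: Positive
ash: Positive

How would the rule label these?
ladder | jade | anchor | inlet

The rule appears to be: length ≤ 4.
ladder — length 6, hence Negative. jade — length 4, hence Positive. anchor — length 6, hence Negative. inlet — length 5, hence Negative.

Negative, Positive, Negative, Negative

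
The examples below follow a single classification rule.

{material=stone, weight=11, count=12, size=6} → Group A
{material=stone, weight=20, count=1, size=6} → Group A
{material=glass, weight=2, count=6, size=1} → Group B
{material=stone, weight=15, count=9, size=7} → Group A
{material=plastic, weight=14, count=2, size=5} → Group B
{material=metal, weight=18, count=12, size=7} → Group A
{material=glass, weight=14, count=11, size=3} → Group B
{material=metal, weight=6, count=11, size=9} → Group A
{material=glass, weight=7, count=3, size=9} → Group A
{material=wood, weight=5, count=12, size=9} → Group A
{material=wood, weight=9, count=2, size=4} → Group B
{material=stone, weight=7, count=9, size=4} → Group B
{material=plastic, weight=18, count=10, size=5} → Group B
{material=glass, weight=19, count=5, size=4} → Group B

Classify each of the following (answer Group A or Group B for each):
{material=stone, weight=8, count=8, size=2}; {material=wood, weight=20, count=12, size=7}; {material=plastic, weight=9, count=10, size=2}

Group B, Group A, Group B

A rule that fits every label: size ≥ 6 — true of each 'Group A' example, false of each 'Group B' one.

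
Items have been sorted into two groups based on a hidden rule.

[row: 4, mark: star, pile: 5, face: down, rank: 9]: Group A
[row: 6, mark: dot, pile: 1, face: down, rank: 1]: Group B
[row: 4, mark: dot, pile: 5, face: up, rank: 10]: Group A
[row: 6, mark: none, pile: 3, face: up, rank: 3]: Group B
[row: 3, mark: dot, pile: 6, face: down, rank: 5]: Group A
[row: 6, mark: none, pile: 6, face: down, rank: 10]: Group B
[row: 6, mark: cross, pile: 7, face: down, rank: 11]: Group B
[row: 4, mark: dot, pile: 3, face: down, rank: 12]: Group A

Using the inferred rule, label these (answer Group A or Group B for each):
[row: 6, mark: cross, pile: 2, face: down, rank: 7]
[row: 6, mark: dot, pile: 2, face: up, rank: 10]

The common property of the 'Group A' items is: row ≤ 4. No 'Group B' item has it.
[row: 6, mark: cross, pile: 2, face: down, rank: 7] → row = 6 → Group B. [row: 6, mark: dot, pile: 2, face: up, rank: 10] → row = 6 → Group B.

Group B, Group B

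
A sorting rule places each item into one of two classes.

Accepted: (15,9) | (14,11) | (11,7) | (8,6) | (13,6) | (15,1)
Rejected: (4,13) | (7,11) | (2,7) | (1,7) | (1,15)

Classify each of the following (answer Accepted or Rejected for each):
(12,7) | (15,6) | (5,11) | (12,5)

A rule that fits every label: first > second — true of each 'Accepted' example, false of each 'Rejected' one.
(12,7) — 12 > 7, hence Accepted.
(15,6) — 15 > 6, hence Accepted.
(5,11) — 5 < 11, hence Rejected.
(12,5) — 12 > 5, hence Accepted.

Accepted, Accepted, Rejected, Accepted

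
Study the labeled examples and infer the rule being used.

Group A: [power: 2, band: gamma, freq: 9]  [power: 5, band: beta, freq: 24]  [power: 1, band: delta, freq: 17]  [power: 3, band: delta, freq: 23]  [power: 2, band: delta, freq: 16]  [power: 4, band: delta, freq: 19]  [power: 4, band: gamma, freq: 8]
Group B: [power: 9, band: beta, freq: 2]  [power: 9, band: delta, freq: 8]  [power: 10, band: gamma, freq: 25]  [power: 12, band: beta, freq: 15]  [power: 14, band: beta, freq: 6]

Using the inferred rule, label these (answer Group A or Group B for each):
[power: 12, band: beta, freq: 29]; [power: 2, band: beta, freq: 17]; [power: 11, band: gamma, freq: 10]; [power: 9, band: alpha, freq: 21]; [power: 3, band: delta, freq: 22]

Group B, Group A, Group B, Group B, Group A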